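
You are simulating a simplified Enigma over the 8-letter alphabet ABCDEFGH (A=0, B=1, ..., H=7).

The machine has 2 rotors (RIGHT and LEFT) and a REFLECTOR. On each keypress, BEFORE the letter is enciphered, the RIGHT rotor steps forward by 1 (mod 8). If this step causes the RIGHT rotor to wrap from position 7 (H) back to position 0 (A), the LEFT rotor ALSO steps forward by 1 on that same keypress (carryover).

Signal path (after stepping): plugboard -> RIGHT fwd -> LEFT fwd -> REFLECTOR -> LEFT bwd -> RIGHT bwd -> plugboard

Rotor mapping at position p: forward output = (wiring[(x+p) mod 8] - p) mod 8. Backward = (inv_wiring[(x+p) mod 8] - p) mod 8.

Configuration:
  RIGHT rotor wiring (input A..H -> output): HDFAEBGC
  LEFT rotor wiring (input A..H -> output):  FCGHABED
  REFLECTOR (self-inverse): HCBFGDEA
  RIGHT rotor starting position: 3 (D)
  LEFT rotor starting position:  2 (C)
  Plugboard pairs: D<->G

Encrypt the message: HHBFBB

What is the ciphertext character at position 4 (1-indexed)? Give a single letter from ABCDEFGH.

Char 1 ('H'): step: R->4, L=2; H->plug->H->R->E->L->C->refl->B->L'->F->R'->B->plug->B
Char 2 ('H'): step: R->5, L=2; H->plug->H->R->H->L->A->refl->H->L'->D->R'->G->plug->D
Char 3 ('B'): step: R->6, L=2; B->plug->B->R->E->L->C->refl->B->L'->F->R'->D->plug->G
Char 4 ('F'): step: R->7, L=2; F->plug->F->R->F->L->B->refl->C->L'->E->R'->C->plug->C

C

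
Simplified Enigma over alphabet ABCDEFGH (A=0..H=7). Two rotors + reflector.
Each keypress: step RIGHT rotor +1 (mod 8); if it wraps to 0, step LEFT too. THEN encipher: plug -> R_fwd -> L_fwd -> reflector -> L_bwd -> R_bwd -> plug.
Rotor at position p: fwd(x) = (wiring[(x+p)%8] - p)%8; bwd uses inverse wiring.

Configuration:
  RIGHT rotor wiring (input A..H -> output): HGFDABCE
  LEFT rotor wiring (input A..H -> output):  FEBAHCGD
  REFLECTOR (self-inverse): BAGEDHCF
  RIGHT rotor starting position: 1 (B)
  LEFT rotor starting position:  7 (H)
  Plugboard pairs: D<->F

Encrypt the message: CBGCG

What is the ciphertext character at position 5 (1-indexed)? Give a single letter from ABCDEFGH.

Char 1 ('C'): step: R->2, L=7; C->plug->C->R->G->L->D->refl->E->L'->A->R'->E->plug->E
Char 2 ('B'): step: R->3, L=7; B->plug->B->R->F->L->A->refl->B->L'->E->R'->F->plug->D
Char 3 ('G'): step: R->4, L=7; G->plug->G->R->B->L->G->refl->C->L'->D->R'->E->plug->E
Char 4 ('C'): step: R->5, L=7; C->plug->C->R->H->L->H->refl->F->L'->C->R'->D->plug->F
Char 5 ('G'): step: R->6, L=7; G->plug->G->R->C->L->F->refl->H->L'->H->R'->E->plug->E

E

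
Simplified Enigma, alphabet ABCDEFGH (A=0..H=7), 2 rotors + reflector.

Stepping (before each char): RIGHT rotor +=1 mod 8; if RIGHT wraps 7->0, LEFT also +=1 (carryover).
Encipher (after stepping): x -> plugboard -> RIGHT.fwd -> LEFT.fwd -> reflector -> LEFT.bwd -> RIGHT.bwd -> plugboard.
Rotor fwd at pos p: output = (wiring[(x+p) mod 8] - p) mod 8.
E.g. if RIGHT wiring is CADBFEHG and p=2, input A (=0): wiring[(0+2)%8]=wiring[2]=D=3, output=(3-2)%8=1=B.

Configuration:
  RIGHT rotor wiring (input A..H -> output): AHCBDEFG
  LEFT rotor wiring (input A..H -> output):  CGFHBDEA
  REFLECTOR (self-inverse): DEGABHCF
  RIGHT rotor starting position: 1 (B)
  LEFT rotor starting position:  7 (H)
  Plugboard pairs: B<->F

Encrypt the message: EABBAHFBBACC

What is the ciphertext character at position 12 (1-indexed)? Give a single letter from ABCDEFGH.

Char 1 ('E'): step: R->2, L=7; E->plug->E->R->D->L->G->refl->C->L'->F->R'->H->plug->H
Char 2 ('A'): step: R->3, L=7; A->plug->A->R->G->L->E->refl->B->L'->A->R'->B->plug->F
Char 3 ('B'): step: R->4, L=7; B->plug->F->R->D->L->G->refl->C->L'->F->R'->H->plug->H
Char 4 ('B'): step: R->5, L=7; B->plug->F->R->F->L->C->refl->G->L'->D->R'->D->plug->D
Char 5 ('A'): step: R->6, L=7; A->plug->A->R->H->L->F->refl->H->L'->C->R'->C->plug->C
Char 6 ('H'): step: R->7, L=7; H->plug->H->R->G->L->E->refl->B->L'->A->R'->C->plug->C
Char 7 ('F'): step: R->0, L->0 (L advanced); F->plug->B->R->H->L->A->refl->D->L'->F->R'->G->plug->G
Char 8 ('B'): step: R->1, L=0; B->plug->F->R->E->L->B->refl->E->L'->G->R'->A->plug->A
Char 9 ('B'): step: R->2, L=0; B->plug->F->R->E->L->B->refl->E->L'->G->R'->G->plug->G
Char 10 ('A'): step: R->3, L=0; A->plug->A->R->G->L->E->refl->B->L'->E->R'->G->plug->G
Char 11 ('C'): step: R->4, L=0; C->plug->C->R->B->L->G->refl->C->L'->A->R'->B->plug->F
Char 12 ('C'): step: R->5, L=0; C->plug->C->R->B->L->G->refl->C->L'->A->R'->B->plug->F

F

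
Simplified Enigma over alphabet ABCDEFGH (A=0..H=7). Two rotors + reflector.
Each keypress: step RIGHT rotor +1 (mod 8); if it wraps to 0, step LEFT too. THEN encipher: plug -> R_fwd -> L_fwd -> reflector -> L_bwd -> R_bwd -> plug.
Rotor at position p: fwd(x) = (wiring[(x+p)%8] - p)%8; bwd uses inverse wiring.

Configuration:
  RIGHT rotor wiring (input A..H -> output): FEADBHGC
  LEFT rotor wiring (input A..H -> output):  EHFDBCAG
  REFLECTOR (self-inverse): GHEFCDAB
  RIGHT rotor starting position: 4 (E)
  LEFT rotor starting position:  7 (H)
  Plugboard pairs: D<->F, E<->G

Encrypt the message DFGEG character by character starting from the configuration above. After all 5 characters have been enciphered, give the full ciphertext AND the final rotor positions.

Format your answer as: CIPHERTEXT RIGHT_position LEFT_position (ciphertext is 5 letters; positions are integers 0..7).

Answer: AHCDB 1 0

Derivation:
Char 1 ('D'): step: R->5, L=7; D->plug->F->R->D->L->G->refl->A->L'->C->R'->A->plug->A
Char 2 ('F'): step: R->6, L=7; F->plug->D->R->G->L->D->refl->F->L'->B->R'->H->plug->H
Char 3 ('G'): step: R->7, L=7; G->plug->E->R->E->L->E->refl->C->L'->F->R'->C->plug->C
Char 4 ('E'): step: R->0, L->0 (L advanced); E->plug->G->R->G->L->A->refl->G->L'->H->R'->F->plug->D
Char 5 ('G'): step: R->1, L=0; G->plug->E->R->G->L->A->refl->G->L'->H->R'->B->plug->B
Final: ciphertext=AHCDB, RIGHT=1, LEFT=0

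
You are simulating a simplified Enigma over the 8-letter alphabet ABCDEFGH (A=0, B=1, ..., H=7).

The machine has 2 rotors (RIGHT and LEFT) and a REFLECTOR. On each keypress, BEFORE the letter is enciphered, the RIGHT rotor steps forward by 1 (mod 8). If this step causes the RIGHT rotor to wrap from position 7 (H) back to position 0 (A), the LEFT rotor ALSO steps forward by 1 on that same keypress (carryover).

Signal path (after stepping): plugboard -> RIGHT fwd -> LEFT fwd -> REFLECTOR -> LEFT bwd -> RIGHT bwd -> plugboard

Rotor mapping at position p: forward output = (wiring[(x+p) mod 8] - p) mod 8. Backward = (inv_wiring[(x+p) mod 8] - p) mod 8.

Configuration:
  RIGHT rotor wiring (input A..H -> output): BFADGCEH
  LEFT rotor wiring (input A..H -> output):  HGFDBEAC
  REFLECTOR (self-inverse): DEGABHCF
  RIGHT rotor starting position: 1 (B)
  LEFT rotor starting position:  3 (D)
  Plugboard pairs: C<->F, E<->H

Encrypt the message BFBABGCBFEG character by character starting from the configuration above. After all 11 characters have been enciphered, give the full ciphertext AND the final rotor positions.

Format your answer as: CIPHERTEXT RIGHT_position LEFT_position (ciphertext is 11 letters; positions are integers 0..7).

Answer: GDFFDHHEBBC 4 4

Derivation:
Char 1 ('B'): step: R->2, L=3; B->plug->B->R->B->L->G->refl->C->L'->H->R'->G->plug->G
Char 2 ('F'): step: R->3, L=3; F->plug->C->R->H->L->C->refl->G->L'->B->R'->D->plug->D
Char 3 ('B'): step: R->4, L=3; B->plug->B->R->G->L->D->refl->A->L'->A->R'->C->plug->F
Char 4 ('A'): step: R->5, L=3; A->plug->A->R->F->L->E->refl->B->L'->C->R'->C->plug->F
Char 5 ('B'): step: R->6, L=3; B->plug->B->R->B->L->G->refl->C->L'->H->R'->D->plug->D
Char 6 ('G'): step: R->7, L=3; G->plug->G->R->D->L->F->refl->H->L'->E->R'->E->plug->H
Char 7 ('C'): step: R->0, L->4 (L advanced); C->plug->F->R->C->L->E->refl->B->L'->G->R'->E->plug->H
Char 8 ('B'): step: R->1, L=4; B->plug->B->R->H->L->H->refl->F->L'->A->R'->H->plug->E
Char 9 ('F'): step: R->2, L=4; F->plug->C->R->E->L->D->refl->A->L'->B->R'->B->plug->B
Char 10 ('E'): step: R->3, L=4; E->plug->H->R->F->L->C->refl->G->L'->D->R'->B->plug->B
Char 11 ('G'): step: R->4, L=4; G->plug->G->R->E->L->D->refl->A->L'->B->R'->F->plug->C
Final: ciphertext=GDFFDHHEBBC, RIGHT=4, LEFT=4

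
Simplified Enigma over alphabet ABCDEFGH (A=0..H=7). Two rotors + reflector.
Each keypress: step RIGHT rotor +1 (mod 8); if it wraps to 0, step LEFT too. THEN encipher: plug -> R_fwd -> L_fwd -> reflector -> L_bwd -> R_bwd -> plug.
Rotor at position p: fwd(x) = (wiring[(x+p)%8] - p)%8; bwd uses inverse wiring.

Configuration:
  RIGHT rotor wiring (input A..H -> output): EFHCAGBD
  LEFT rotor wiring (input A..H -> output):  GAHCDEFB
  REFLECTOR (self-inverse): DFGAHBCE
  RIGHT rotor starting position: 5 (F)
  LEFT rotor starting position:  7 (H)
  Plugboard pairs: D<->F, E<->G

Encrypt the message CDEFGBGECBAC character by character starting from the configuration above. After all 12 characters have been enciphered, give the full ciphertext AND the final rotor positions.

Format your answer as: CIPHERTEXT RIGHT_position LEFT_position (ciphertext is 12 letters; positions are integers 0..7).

Char 1 ('C'): step: R->6, L=7; C->plug->C->R->G->L->F->refl->B->L'->C->R'->G->plug->E
Char 2 ('D'): step: R->7, L=7; D->plug->F->R->B->L->H->refl->E->L'->F->R'->B->plug->B
Char 3 ('E'): step: R->0, L->0 (L advanced); E->plug->G->R->B->L->A->refl->D->L'->E->R'->A->plug->A
Char 4 ('F'): step: R->1, L=0; F->plug->D->R->H->L->B->refl->F->L'->G->R'->B->plug->B
Char 5 ('G'): step: R->2, L=0; G->plug->E->R->H->L->B->refl->F->L'->G->R'->C->plug->C
Char 6 ('B'): step: R->3, L=0; B->plug->B->R->F->L->E->refl->H->L'->C->R'->G->plug->E
Char 7 ('G'): step: R->4, L=0; G->plug->E->R->A->L->G->refl->C->L'->D->R'->G->plug->E
Char 8 ('E'): step: R->5, L=0; E->plug->G->R->F->L->E->refl->H->L'->C->R'->F->plug->D
Char 9 ('C'): step: R->6, L=0; C->plug->C->R->G->L->F->refl->B->L'->H->R'->D->plug->F
Char 10 ('B'): step: R->7, L=0; B->plug->B->R->F->L->E->refl->H->L'->C->R'->H->plug->H
Char 11 ('A'): step: R->0, L->1 (L advanced); A->plug->A->R->E->L->D->refl->A->L'->G->R'->F->plug->D
Char 12 ('C'): step: R->1, L=1; C->plug->C->R->B->L->G->refl->C->L'->D->R'->H->plug->H
Final: ciphertext=EBABCEEDFHDH, RIGHT=1, LEFT=1

Answer: EBABCEEDFHDH 1 1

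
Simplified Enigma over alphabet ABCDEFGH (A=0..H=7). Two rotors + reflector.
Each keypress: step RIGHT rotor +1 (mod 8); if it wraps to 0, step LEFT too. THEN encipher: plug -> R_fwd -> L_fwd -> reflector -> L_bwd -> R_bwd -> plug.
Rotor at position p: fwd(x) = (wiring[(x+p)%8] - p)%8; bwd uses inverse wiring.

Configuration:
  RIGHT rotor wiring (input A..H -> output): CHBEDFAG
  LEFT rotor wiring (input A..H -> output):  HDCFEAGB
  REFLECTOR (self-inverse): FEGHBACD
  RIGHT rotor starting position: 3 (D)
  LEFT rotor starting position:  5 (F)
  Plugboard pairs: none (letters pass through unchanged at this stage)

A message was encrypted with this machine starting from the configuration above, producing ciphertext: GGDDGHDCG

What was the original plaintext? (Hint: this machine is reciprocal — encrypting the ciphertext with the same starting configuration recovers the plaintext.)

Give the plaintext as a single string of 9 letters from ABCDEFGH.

Char 1 ('G'): step: R->4, L=5; G->plug->G->R->F->L->F->refl->A->L'->G->R'->E->plug->E
Char 2 ('G'): step: R->5, L=5; G->plug->G->R->H->L->H->refl->D->L'->A->R'->A->plug->A
Char 3 ('D'): step: R->6, L=5; D->plug->D->R->B->L->B->refl->E->L'->C->R'->A->plug->A
Char 4 ('D'): step: R->7, L=5; D->plug->D->R->C->L->E->refl->B->L'->B->R'->H->plug->H
Char 5 ('G'): step: R->0, L->6 (L advanced); G->plug->G->R->A->L->A->refl->F->L'->D->R'->E->plug->E
Char 6 ('H'): step: R->1, L=6; H->plug->H->R->B->L->D->refl->H->L'->F->R'->G->plug->G
Char 7 ('D'): step: R->2, L=6; D->plug->D->R->D->L->F->refl->A->L'->A->R'->G->plug->G
Char 8 ('C'): step: R->3, L=6; C->plug->C->R->C->L->B->refl->E->L'->E->R'->G->plug->G
Char 9 ('G'): step: R->4, L=6; G->plug->G->R->F->L->H->refl->D->L'->B->R'->B->plug->B

Answer: EAAHEGGGB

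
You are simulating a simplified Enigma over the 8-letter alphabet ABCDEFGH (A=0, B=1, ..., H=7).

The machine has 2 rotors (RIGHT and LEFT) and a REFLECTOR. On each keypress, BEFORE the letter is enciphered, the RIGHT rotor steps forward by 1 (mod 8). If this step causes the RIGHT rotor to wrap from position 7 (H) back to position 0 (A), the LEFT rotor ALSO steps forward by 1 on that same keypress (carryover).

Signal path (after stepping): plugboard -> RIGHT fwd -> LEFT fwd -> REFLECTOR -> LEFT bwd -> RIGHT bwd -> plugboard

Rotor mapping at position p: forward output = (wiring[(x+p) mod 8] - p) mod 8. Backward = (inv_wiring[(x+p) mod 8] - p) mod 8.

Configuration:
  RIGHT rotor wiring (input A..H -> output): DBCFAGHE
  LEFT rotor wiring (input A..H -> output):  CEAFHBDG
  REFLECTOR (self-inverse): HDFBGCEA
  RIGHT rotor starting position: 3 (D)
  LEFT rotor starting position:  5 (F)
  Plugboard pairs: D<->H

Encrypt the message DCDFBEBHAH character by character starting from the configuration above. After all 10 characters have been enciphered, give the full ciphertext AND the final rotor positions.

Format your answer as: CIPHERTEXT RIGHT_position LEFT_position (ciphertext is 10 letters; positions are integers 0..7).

Answer: HDADHBFFHC 5 6

Derivation:
Char 1 ('D'): step: R->4, L=5; D->plug->H->R->B->L->G->refl->E->L'->A->R'->D->plug->H
Char 2 ('C'): step: R->5, L=5; C->plug->C->R->H->L->C->refl->F->L'->D->R'->H->plug->D
Char 3 ('D'): step: R->6, L=5; D->plug->H->R->A->L->E->refl->G->L'->B->R'->A->plug->A
Char 4 ('F'): step: R->7, L=5; F->plug->F->R->B->L->G->refl->E->L'->A->R'->H->plug->D
Char 5 ('B'): step: R->0, L->6 (L advanced); B->plug->B->R->B->L->A->refl->H->L'->F->R'->D->plug->H
Char 6 ('E'): step: R->1, L=6; E->plug->E->R->F->L->H->refl->A->L'->B->R'->B->plug->B
Char 7 ('B'): step: R->2, L=6; B->plug->B->R->D->L->G->refl->E->L'->C->R'->F->plug->F
Char 8 ('H'): step: R->3, L=6; H->plug->D->R->E->L->C->refl->F->L'->A->R'->F->plug->F
Char 9 ('A'): step: R->4, L=6; A->plug->A->R->E->L->C->refl->F->L'->A->R'->D->plug->H
Char 10 ('H'): step: R->5, L=6; H->plug->D->R->G->L->B->refl->D->L'->H->R'->C->plug->C
Final: ciphertext=HDADHBFFHC, RIGHT=5, LEFT=6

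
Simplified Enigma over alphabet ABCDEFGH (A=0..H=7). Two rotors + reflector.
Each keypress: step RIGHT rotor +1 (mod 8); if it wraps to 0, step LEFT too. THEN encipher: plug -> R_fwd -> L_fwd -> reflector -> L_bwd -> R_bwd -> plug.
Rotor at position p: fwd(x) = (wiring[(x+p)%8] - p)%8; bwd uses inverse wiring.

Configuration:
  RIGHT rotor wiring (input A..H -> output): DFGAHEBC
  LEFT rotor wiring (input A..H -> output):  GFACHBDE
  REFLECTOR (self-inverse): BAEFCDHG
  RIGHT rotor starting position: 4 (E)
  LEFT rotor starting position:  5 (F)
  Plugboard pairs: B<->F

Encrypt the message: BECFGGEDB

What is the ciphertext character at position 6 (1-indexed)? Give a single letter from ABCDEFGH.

Char 1 ('B'): step: R->5, L=5; B->plug->F->R->B->L->G->refl->H->L'->C->R'->H->plug->H
Char 2 ('E'): step: R->6, L=5; E->plug->E->R->A->L->E->refl->C->L'->H->R'->D->plug->D
Char 3 ('C'): step: R->7, L=5; C->plug->C->R->G->L->F->refl->D->L'->F->R'->G->plug->G
Char 4 ('F'): step: R->0, L->6 (L advanced); F->plug->B->R->F->L->E->refl->C->L'->E->R'->F->plug->B
Char 5 ('G'): step: R->1, L=6; G->plug->G->R->B->L->G->refl->H->L'->D->R'->E->plug->E
Char 6 ('G'): step: R->2, L=6; G->plug->G->R->B->L->G->refl->H->L'->D->R'->H->plug->H

H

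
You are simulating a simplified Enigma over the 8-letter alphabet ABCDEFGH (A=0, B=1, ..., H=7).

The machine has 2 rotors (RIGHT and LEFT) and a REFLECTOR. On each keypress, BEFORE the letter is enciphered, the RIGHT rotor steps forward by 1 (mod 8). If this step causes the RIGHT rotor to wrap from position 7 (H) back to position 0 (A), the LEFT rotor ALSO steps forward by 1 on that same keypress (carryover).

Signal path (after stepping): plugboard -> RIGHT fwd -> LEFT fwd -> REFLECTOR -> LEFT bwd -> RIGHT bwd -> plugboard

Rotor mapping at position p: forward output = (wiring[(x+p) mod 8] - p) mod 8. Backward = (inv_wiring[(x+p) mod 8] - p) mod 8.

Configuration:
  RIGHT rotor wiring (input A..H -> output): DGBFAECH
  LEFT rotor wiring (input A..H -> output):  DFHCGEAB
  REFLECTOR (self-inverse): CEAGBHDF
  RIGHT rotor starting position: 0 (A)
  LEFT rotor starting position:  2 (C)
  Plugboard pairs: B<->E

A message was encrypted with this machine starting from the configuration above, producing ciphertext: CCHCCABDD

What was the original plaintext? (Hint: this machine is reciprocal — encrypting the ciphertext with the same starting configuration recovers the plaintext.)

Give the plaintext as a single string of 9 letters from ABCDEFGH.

Char 1 ('C'): step: R->1, L=2; C->plug->C->R->E->L->G->refl->D->L'->H->R'->D->plug->D
Char 2 ('C'): step: R->2, L=2; C->plug->C->R->G->L->B->refl->E->L'->C->R'->D->plug->D
Char 3 ('H'): step: R->3, L=2; H->plug->H->R->G->L->B->refl->E->L'->C->R'->A->plug->A
Char 4 ('C'): step: R->4, L=2; C->plug->C->R->G->L->B->refl->E->L'->C->R'->F->plug->F
Char 5 ('C'): step: R->5, L=2; C->plug->C->R->C->L->E->refl->B->L'->G->R'->D->plug->D
Char 6 ('A'): step: R->6, L=2; A->plug->A->R->E->L->G->refl->D->L'->H->R'->F->plug->F
Char 7 ('B'): step: R->7, L=2; B->plug->E->R->G->L->B->refl->E->L'->C->R'->D->plug->D
Char 8 ('D'): step: R->0, L->3 (L advanced); D->plug->D->R->F->L->A->refl->C->L'->G->R'->B->plug->E
Char 9 ('D'): step: R->1, L=3; D->plug->D->R->H->L->E->refl->B->L'->C->R'->H->plug->H

Answer: DDAFDFDEH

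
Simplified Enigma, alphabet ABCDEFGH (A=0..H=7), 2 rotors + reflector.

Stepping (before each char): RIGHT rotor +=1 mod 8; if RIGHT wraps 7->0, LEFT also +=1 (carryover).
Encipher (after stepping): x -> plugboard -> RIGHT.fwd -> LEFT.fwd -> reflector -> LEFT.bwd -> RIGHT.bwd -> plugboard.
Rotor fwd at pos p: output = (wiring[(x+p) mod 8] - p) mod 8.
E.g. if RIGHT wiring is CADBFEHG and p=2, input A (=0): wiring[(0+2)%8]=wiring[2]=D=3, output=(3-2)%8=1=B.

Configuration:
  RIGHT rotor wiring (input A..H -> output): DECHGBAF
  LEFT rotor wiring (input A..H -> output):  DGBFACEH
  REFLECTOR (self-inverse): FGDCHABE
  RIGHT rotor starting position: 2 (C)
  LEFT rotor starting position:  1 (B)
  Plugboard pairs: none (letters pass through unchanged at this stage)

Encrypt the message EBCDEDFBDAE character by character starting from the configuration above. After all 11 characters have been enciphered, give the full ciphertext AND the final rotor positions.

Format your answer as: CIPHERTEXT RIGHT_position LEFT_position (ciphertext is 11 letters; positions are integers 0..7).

Answer: BEHEHGEFBGC 5 2

Derivation:
Char 1 ('E'): step: R->3, L=1; E->plug->E->R->C->L->E->refl->H->L'->D->R'->B->plug->B
Char 2 ('B'): step: R->4, L=1; B->plug->B->R->F->L->D->refl->C->L'->H->R'->E->plug->E
Char 3 ('C'): step: R->5, L=1; C->plug->C->R->A->L->F->refl->A->L'->B->R'->H->plug->H
Char 4 ('D'): step: R->6, L=1; D->plug->D->R->G->L->G->refl->B->L'->E->R'->E->plug->E
Char 5 ('E'): step: R->7, L=1; E->plug->E->R->A->L->F->refl->A->L'->B->R'->H->plug->H
Char 6 ('D'): step: R->0, L->2 (L advanced); D->plug->D->R->H->L->E->refl->H->L'->A->R'->G->plug->G
Char 7 ('F'): step: R->1, L=2; F->plug->F->R->H->L->E->refl->H->L'->A->R'->E->plug->E
Char 8 ('B'): step: R->2, L=2; B->plug->B->R->F->L->F->refl->A->L'->D->R'->F->plug->F
Char 9 ('D'): step: R->3, L=2; D->plug->D->R->F->L->F->refl->A->L'->D->R'->B->plug->B
Char 10 ('A'): step: R->4, L=2; A->plug->A->R->C->L->G->refl->B->L'->G->R'->G->plug->G
Char 11 ('E'): step: R->5, L=2; E->plug->E->R->H->L->E->refl->H->L'->A->R'->C->plug->C
Final: ciphertext=BEHEHGEFBGC, RIGHT=5, LEFT=2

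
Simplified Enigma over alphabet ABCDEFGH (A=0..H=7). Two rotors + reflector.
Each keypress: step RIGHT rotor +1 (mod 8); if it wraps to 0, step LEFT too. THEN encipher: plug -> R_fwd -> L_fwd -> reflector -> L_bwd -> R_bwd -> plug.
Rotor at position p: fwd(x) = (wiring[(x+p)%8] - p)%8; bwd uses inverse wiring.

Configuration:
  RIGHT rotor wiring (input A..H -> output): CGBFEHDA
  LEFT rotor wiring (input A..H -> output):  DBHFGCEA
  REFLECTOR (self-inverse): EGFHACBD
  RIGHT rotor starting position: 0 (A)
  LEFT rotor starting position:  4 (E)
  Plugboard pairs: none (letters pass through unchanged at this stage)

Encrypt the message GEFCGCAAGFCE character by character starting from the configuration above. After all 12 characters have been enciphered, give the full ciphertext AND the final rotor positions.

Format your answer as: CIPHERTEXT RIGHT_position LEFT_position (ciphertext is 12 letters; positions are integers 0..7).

Answer: HABHDGCCDHHD 4 5

Derivation:
Char 1 ('G'): step: R->1, L=4; G->plug->G->R->H->L->B->refl->G->L'->B->R'->H->plug->H
Char 2 ('E'): step: R->2, L=4; E->plug->E->R->B->L->G->refl->B->L'->H->R'->A->plug->A
Char 3 ('F'): step: R->3, L=4; F->plug->F->R->H->L->B->refl->G->L'->B->R'->B->plug->B
Char 4 ('C'): step: R->4, L=4; C->plug->C->R->H->L->B->refl->G->L'->B->R'->H->plug->H
Char 5 ('G'): step: R->5, L=4; G->plug->G->R->A->L->C->refl->F->L'->F->R'->D->plug->D
Char 6 ('C'): step: R->6, L=4; C->plug->C->R->E->L->H->refl->D->L'->G->R'->G->plug->G
Char 7 ('A'): step: R->7, L=4; A->plug->A->R->B->L->G->refl->B->L'->H->R'->C->plug->C
Char 8 ('A'): step: R->0, L->5 (L advanced); A->plug->A->R->C->L->D->refl->H->L'->B->R'->C->plug->C
Char 9 ('G'): step: R->1, L=5; G->plug->G->R->H->L->B->refl->G->L'->D->R'->D->plug->D
Char 10 ('F'): step: R->2, L=5; F->plug->F->R->G->L->A->refl->E->L'->E->R'->H->plug->H
Char 11 ('C'): step: R->3, L=5; C->plug->C->R->E->L->E->refl->A->L'->G->R'->H->plug->H
Char 12 ('E'): step: R->4, L=5; E->plug->E->R->G->L->A->refl->E->L'->E->R'->D->plug->D
Final: ciphertext=HABHDGCCDHHD, RIGHT=4, LEFT=5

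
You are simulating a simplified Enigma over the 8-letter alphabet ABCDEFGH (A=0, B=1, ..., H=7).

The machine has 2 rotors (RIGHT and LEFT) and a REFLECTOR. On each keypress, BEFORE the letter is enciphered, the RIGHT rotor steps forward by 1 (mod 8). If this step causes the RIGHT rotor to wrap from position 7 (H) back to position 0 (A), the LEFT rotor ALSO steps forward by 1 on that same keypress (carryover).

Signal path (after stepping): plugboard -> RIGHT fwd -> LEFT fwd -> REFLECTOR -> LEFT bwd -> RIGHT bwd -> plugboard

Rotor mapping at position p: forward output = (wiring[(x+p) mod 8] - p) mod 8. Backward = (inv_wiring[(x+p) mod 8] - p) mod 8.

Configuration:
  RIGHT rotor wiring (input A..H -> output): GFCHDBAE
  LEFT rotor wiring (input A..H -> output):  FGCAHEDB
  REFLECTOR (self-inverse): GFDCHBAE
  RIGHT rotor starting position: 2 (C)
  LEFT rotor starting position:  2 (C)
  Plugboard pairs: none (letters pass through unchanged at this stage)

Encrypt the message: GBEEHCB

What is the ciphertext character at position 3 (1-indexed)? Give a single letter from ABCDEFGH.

Char 1 ('G'): step: R->3, L=2; G->plug->G->R->C->L->F->refl->B->L'->E->R'->A->plug->A
Char 2 ('B'): step: R->4, L=2; B->plug->B->R->F->L->H->refl->E->L'->H->R'->A->plug->A
Char 3 ('E'): step: R->5, L=2; E->plug->E->R->A->L->A->refl->G->L'->B->R'->D->plug->D

D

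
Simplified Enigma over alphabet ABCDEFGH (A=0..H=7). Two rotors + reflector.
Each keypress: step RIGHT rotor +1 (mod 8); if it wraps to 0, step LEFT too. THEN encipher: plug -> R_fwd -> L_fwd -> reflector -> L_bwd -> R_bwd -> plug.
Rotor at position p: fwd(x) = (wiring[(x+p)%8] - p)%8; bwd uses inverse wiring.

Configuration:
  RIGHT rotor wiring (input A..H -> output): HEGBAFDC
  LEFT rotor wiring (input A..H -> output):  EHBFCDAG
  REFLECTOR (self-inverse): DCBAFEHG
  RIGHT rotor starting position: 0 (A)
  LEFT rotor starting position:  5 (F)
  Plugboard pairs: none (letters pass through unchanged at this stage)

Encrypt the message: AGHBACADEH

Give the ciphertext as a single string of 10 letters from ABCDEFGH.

Char 1 ('A'): step: R->1, L=5; A->plug->A->R->D->L->H->refl->G->L'->A->R'->C->plug->C
Char 2 ('G'): step: R->2, L=5; G->plug->G->R->F->L->E->refl->F->L'->H->R'->B->plug->B
Char 3 ('H'): step: R->3, L=5; H->plug->H->R->D->L->H->refl->G->L'->A->R'->D->plug->D
Char 4 ('B'): step: R->4, L=5; B->plug->B->R->B->L->D->refl->A->L'->G->R'->D->plug->D
Char 5 ('A'): step: R->5, L=5; A->plug->A->R->A->L->G->refl->H->L'->D->R'->H->plug->H
Char 6 ('C'): step: R->6, L=5; C->plug->C->R->B->L->D->refl->A->L'->G->R'->D->plug->D
Char 7 ('A'): step: R->7, L=5; A->plug->A->R->D->L->H->refl->G->L'->A->R'->B->plug->B
Char 8 ('D'): step: R->0, L->6 (L advanced); D->plug->D->R->B->L->A->refl->D->L'->E->R'->B->plug->B
Char 9 ('E'): step: R->1, L=6; E->plug->E->R->E->L->D->refl->A->L'->B->R'->G->plug->G
Char 10 ('H'): step: R->2, L=6; H->plug->H->R->C->L->G->refl->H->L'->F->R'->G->plug->G

Answer: CBDDHDBBGG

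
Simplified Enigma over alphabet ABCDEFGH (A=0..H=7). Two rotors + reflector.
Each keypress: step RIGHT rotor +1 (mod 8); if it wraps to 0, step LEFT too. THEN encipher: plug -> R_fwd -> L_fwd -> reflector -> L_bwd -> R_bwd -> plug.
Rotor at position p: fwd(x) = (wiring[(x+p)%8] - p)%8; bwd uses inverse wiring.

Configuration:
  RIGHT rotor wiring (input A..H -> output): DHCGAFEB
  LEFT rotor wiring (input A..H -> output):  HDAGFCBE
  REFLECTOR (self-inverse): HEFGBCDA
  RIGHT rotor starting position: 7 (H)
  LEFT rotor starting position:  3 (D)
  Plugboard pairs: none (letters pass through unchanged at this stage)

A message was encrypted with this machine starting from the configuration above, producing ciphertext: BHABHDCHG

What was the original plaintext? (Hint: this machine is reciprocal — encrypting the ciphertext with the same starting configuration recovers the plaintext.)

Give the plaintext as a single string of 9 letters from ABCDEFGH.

Answer: CDCAEABDF

Derivation:
Char 1 ('B'): step: R->0, L->4 (L advanced); B->plug->B->R->H->L->C->refl->F->L'->C->R'->C->plug->C
Char 2 ('H'): step: R->1, L=4; H->plug->H->R->C->L->F->refl->C->L'->H->R'->D->plug->D
Char 3 ('A'): step: R->2, L=4; A->plug->A->R->A->L->B->refl->E->L'->G->R'->C->plug->C
Char 4 ('B'): step: R->3, L=4; B->plug->B->R->F->L->H->refl->A->L'->D->R'->A->plug->A
Char 5 ('H'): step: R->4, L=4; H->plug->H->R->C->L->F->refl->C->L'->H->R'->E->plug->E
Char 6 ('D'): step: R->5, L=4; D->plug->D->R->G->L->E->refl->B->L'->A->R'->A->plug->A
Char 7 ('C'): step: R->6, L=4; C->plug->C->R->F->L->H->refl->A->L'->D->R'->B->plug->B
Char 8 ('H'): step: R->7, L=4; H->plug->H->R->F->L->H->refl->A->L'->D->R'->D->plug->D
Char 9 ('G'): step: R->0, L->5 (L advanced); G->plug->G->R->E->L->G->refl->D->L'->F->R'->F->plug->F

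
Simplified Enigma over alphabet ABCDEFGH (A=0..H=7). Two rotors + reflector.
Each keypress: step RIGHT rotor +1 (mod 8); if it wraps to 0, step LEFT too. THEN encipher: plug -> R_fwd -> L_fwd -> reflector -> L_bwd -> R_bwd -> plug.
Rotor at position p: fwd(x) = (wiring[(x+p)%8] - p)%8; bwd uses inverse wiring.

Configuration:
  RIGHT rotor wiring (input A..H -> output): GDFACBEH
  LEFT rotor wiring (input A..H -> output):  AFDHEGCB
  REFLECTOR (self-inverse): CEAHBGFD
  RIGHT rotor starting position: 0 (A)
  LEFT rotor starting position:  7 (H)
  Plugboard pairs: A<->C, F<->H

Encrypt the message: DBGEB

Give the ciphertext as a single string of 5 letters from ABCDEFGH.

Char 1 ('D'): step: R->1, L=7; D->plug->D->R->B->L->B->refl->E->L'->D->R'->F->plug->H
Char 2 ('B'): step: R->2, L=7; B->plug->B->R->G->L->H->refl->D->L'->H->R'->D->plug->D
Char 3 ('G'): step: R->3, L=7; G->plug->G->R->A->L->C->refl->A->L'->E->R'->E->plug->E
Char 4 ('E'): step: R->4, L=7; E->plug->E->R->C->L->G->refl->F->L'->F->R'->B->plug->B
Char 5 ('B'): step: R->5, L=7; B->plug->B->R->H->L->D->refl->H->L'->G->R'->E->plug->E

Answer: HDEBE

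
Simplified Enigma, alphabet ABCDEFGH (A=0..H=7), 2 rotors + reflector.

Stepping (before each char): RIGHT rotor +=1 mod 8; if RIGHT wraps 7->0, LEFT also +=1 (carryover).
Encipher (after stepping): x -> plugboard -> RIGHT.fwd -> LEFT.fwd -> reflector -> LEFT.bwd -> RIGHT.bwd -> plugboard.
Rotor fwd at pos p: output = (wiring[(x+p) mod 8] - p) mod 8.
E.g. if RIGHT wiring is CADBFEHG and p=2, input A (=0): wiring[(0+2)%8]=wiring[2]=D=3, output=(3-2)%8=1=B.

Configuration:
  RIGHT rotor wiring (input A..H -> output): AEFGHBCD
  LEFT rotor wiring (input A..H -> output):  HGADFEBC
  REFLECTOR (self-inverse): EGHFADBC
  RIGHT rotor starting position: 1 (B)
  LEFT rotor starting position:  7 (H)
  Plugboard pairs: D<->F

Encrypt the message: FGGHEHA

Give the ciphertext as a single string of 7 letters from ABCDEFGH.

Answer: HBEECCE

Derivation:
Char 1 ('F'): step: R->2, L=7; F->plug->D->R->H->L->C->refl->H->L'->C->R'->H->plug->H
Char 2 ('G'): step: R->3, L=7; G->plug->G->R->B->L->A->refl->E->L'->E->R'->B->plug->B
Char 3 ('G'): step: R->4, L=7; G->plug->G->R->B->L->A->refl->E->L'->E->R'->E->plug->E
Char 4 ('H'): step: R->5, L=7; H->plug->H->R->C->L->H->refl->C->L'->H->R'->E->plug->E
Char 5 ('E'): step: R->6, L=7; E->plug->E->R->H->L->C->refl->H->L'->C->R'->C->plug->C
Char 6 ('H'): step: R->7, L=7; H->plug->H->R->D->L->B->refl->G->L'->F->R'->C->plug->C
Char 7 ('A'): step: R->0, L->0 (L advanced); A->plug->A->R->A->L->H->refl->C->L'->H->R'->E->plug->E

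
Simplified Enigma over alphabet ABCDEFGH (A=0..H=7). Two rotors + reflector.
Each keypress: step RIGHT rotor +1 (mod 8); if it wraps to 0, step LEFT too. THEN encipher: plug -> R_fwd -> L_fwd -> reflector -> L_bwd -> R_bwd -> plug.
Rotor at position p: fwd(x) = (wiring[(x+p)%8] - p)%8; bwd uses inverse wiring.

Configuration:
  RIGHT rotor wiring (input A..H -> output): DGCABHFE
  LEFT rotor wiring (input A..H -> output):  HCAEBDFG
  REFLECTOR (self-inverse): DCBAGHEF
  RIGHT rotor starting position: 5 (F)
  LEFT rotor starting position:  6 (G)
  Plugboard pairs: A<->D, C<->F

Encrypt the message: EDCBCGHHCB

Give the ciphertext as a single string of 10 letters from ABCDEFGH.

Answer: CABHGDABHG

Derivation:
Char 1 ('E'): step: R->6, L=6; E->plug->E->R->E->L->C->refl->B->L'->C->R'->F->plug->C
Char 2 ('D'): step: R->7, L=6; D->plug->A->R->F->L->G->refl->E->L'->D->R'->D->plug->A
Char 3 ('C'): step: R->0, L->7 (L advanced); C->plug->F->R->H->L->G->refl->E->L'->G->R'->B->plug->B
Char 4 ('B'): step: R->1, L=7; B->plug->B->R->B->L->A->refl->D->L'->C->R'->H->plug->H
Char 5 ('C'): step: R->2, L=7; C->plug->F->R->C->L->D->refl->A->L'->B->R'->G->plug->G
Char 6 ('G'): step: R->3, L=7; G->plug->G->R->D->L->B->refl->C->L'->F->R'->A->plug->D
Char 7 ('H'): step: R->4, L=7; H->plug->H->R->E->L->F->refl->H->L'->A->R'->D->plug->A
Char 8 ('H'): step: R->5, L=7; H->plug->H->R->E->L->F->refl->H->L'->A->R'->B->plug->B
Char 9 ('C'): step: R->6, L=7; C->plug->F->R->C->L->D->refl->A->L'->B->R'->H->plug->H
Char 10 ('B'): step: R->7, L=7; B->plug->B->R->E->L->F->refl->H->L'->A->R'->G->plug->G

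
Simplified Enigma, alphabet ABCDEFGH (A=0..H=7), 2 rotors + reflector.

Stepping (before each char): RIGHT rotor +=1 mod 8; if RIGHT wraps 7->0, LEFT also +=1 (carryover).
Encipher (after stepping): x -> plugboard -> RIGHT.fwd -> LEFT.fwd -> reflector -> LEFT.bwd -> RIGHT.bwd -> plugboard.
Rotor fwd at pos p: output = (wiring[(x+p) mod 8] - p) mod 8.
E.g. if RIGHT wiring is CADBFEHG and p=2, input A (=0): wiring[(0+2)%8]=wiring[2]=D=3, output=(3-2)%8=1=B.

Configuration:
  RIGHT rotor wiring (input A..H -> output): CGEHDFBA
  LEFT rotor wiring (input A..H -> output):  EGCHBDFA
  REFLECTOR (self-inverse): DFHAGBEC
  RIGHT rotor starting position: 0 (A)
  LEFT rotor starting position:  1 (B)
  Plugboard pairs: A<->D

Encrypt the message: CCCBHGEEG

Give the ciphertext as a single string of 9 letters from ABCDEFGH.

Answer: EGEGBBDGD

Derivation:
Char 1 ('C'): step: R->1, L=1; C->plug->C->R->G->L->H->refl->C->L'->E->R'->E->plug->E
Char 2 ('C'): step: R->2, L=1; C->plug->C->R->B->L->B->refl->F->L'->A->R'->G->plug->G
Char 3 ('C'): step: R->3, L=1; C->plug->C->R->C->L->G->refl->E->L'->F->R'->E->plug->E
Char 4 ('B'): step: R->4, L=1; B->plug->B->R->B->L->B->refl->F->L'->A->R'->G->plug->G
Char 5 ('H'): step: R->5, L=1; H->plug->H->R->G->L->H->refl->C->L'->E->R'->B->plug->B
Char 6 ('G'): step: R->6, L=1; G->plug->G->R->F->L->E->refl->G->L'->C->R'->B->plug->B
Char 7 ('E'): step: R->7, L=1; E->plug->E->R->A->L->F->refl->B->L'->B->R'->A->plug->D
Char 8 ('E'): step: R->0, L->2 (L advanced); E->plug->E->R->D->L->B->refl->F->L'->B->R'->G->plug->G
Char 9 ('G'): step: R->1, L=2; G->plug->G->R->H->L->E->refl->G->L'->F->R'->A->plug->D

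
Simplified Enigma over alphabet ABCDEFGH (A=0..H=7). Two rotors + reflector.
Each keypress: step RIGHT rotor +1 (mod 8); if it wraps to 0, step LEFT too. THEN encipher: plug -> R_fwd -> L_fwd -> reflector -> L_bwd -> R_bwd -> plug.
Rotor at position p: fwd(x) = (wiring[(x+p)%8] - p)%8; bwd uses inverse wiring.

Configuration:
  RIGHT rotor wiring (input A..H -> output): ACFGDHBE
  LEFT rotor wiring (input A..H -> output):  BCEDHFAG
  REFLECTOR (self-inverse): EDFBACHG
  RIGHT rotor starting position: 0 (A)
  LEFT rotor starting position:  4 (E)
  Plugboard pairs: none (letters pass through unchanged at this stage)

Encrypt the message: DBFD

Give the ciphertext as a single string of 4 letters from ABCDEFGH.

Answer: EAGG

Derivation:
Char 1 ('D'): step: R->1, L=4; D->plug->D->R->C->L->E->refl->A->L'->G->R'->E->plug->E
Char 2 ('B'): step: R->2, L=4; B->plug->B->R->E->L->F->refl->C->L'->D->R'->A->plug->A
Char 3 ('F'): step: R->3, L=4; F->plug->F->R->F->L->G->refl->H->L'->H->R'->G->plug->G
Char 4 ('D'): step: R->4, L=4; D->plug->D->R->A->L->D->refl->B->L'->B->R'->G->plug->G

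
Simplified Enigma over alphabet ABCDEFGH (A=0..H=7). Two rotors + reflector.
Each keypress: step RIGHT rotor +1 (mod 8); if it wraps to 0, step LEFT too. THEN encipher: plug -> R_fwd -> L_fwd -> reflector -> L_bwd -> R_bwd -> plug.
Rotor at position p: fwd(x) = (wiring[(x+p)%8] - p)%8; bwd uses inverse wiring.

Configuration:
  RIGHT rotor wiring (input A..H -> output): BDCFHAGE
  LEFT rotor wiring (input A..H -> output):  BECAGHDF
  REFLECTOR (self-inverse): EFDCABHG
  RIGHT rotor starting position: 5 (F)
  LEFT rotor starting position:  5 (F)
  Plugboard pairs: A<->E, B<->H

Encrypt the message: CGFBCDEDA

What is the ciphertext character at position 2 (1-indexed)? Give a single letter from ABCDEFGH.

Char 1 ('C'): step: R->6, L=5; C->plug->C->R->D->L->E->refl->A->L'->C->R'->H->plug->B
Char 2 ('G'): step: R->7, L=5; G->plug->G->R->B->L->G->refl->H->L'->E->R'->C->plug->C

C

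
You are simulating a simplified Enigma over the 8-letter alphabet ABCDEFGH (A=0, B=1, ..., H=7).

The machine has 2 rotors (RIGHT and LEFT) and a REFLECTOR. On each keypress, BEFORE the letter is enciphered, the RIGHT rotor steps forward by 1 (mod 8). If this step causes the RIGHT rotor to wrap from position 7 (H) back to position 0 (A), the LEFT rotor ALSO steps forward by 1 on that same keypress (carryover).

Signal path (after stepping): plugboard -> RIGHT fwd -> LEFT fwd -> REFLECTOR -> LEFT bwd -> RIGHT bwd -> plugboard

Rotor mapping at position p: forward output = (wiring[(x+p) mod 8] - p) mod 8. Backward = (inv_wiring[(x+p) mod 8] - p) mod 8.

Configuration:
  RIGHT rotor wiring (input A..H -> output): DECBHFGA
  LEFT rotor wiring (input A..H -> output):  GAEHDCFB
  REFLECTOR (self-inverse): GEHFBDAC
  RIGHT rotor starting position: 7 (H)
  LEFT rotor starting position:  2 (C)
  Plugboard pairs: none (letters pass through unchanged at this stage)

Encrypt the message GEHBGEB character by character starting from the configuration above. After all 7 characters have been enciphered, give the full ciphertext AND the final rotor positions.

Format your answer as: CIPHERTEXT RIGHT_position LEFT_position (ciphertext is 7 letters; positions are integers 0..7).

Answer: FBDGHAF 6 3

Derivation:
Char 1 ('G'): step: R->0, L->3 (L advanced); G->plug->G->R->G->L->F->refl->D->L'->F->R'->F->plug->F
Char 2 ('E'): step: R->1, L=3; E->plug->E->R->E->L->G->refl->A->L'->B->R'->B->plug->B
Char 3 ('H'): step: R->2, L=3; H->plug->H->R->C->L->H->refl->C->L'->D->R'->D->plug->D
Char 4 ('B'): step: R->3, L=3; B->plug->B->R->E->L->G->refl->A->L'->B->R'->G->plug->G
Char 5 ('G'): step: R->4, L=3; G->plug->G->R->G->L->F->refl->D->L'->F->R'->H->plug->H
Char 6 ('E'): step: R->5, L=3; E->plug->E->R->H->L->B->refl->E->L'->A->R'->A->plug->A
Char 7 ('B'): step: R->6, L=3; B->plug->B->R->C->L->H->refl->C->L'->D->R'->F->plug->F
Final: ciphertext=FBDGHAF, RIGHT=6, LEFT=3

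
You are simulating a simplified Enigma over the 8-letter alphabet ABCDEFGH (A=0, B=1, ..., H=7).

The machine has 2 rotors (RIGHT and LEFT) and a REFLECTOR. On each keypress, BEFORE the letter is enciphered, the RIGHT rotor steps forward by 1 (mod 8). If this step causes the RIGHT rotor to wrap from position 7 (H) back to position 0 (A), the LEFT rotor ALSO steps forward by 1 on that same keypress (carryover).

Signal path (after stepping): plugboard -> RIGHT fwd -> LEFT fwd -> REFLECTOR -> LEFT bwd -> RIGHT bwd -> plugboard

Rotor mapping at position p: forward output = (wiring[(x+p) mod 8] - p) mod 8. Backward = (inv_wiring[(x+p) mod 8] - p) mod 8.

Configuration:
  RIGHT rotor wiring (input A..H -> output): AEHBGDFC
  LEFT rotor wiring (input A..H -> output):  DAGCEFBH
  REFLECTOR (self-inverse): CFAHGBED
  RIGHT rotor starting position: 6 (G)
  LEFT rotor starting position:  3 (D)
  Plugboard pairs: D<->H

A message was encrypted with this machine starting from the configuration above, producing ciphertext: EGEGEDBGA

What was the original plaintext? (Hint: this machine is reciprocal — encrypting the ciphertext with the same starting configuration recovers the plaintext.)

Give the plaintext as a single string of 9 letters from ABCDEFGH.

Char 1 ('E'): step: R->7, L=3; E->plug->E->R->C->L->C->refl->A->L'->F->R'->C->plug->C
Char 2 ('G'): step: R->0, L->4 (L advanced); G->plug->G->R->F->L->E->refl->G->L'->H->R'->C->plug->C
Char 3 ('E'): step: R->1, L=4; E->plug->E->R->C->L->F->refl->B->L'->B->R'->G->plug->G
Char 4 ('G'): step: R->2, L=4; G->plug->G->R->G->L->C->refl->A->L'->A->R'->F->plug->F
Char 5 ('E'): step: R->3, L=4; E->plug->E->R->H->L->G->refl->E->L'->F->R'->F->plug->F
Char 6 ('D'): step: R->4, L=4; D->plug->H->R->F->L->E->refl->G->L'->H->R'->B->plug->B
Char 7 ('B'): step: R->5, L=4; B->plug->B->R->A->L->A->refl->C->L'->G->R'->A->plug->A
Char 8 ('G'): step: R->6, L=4; G->plug->G->R->A->L->A->refl->C->L'->G->R'->D->plug->H
Char 9 ('A'): step: R->7, L=4; A->plug->A->R->D->L->D->refl->H->L'->E->R'->G->plug->G

Answer: CCGFFBAHG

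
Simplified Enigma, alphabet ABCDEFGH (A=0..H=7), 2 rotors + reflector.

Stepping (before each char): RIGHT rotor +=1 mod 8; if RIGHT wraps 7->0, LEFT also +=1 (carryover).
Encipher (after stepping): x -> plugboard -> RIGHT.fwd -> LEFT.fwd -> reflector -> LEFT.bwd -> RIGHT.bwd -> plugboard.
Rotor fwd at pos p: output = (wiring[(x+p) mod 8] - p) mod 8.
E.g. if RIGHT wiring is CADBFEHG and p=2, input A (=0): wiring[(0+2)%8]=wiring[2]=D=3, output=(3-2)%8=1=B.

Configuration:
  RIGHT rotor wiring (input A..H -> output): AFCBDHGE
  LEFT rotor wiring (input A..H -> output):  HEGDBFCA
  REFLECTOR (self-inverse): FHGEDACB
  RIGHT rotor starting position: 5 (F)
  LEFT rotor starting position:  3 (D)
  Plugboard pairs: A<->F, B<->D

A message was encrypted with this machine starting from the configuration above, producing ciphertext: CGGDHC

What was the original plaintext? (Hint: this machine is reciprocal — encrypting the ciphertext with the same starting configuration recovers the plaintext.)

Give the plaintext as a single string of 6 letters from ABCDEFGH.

Char 1 ('C'): step: R->6, L=3; C->plug->C->R->C->L->C->refl->G->L'->B->R'->H->plug->H
Char 2 ('G'): step: R->7, L=3; G->plug->G->R->A->L->A->refl->F->L'->E->R'->F->plug->A
Char 3 ('G'): step: R->0, L->4 (L advanced); G->plug->G->R->G->L->C->refl->G->L'->C->R'->C->plug->C
Char 4 ('D'): step: R->1, L=4; D->plug->B->R->B->L->B->refl->H->L'->H->R'->H->plug->H
Char 5 ('H'): step: R->2, L=4; H->plug->H->R->D->L->E->refl->D->L'->E->R'->E->plug->E
Char 6 ('C'): step: R->3, L=4; C->plug->C->R->E->L->D->refl->E->L'->D->R'->D->plug->B

Answer: HACHEB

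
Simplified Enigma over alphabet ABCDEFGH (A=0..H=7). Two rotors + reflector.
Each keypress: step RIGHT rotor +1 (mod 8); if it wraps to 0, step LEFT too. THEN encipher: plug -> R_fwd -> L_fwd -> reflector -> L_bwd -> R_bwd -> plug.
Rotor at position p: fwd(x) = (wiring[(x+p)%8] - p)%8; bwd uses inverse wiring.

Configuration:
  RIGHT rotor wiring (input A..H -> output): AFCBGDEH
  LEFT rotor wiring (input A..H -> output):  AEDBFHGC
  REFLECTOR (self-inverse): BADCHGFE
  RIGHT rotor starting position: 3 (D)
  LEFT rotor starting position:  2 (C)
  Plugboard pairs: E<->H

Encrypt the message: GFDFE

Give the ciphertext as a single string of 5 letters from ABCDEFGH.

Answer: DHCHH

Derivation:
Char 1 ('G'): step: R->4, L=2; G->plug->G->R->G->L->G->refl->F->L'->D->R'->D->plug->D
Char 2 ('F'): step: R->5, L=2; F->plug->F->R->F->L->A->refl->B->L'->A->R'->E->plug->H
Char 3 ('D'): step: R->6, L=2; D->plug->D->R->H->L->C->refl->D->L'->C->R'->C->plug->C
Char 4 ('F'): step: R->7, L=2; F->plug->F->R->H->L->C->refl->D->L'->C->R'->E->plug->H
Char 5 ('E'): step: R->0, L->3 (L advanced); E->plug->H->R->H->L->A->refl->B->L'->G->R'->E->plug->H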